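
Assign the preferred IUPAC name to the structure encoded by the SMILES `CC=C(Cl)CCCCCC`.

3-chloronon-2-ene

The longest carbon chain that includes the multiple bond has 9 carbons, so the parent hydride is nonane.
The chain contains a C=C double bond, so the unsaturation ending is -ene.
The numbering direction is chosen so that numbering from this end puts the double bond at C-2 rather than C-7.
That gives the double bond between C-2 and C-3; a chloro group at C-3.
Putting it together: 3-chloronon-2-ene.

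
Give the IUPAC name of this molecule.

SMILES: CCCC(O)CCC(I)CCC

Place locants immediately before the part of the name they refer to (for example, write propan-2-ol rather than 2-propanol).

The longest carbon chain that includes the –OH group has 10 carbons, so the parent hydride is decane.
The highest-priority functional group is an alcohol (–OH), so the name ends in -ol.
Choose the numbering such that numbering from this end puts the hydroxyl group at C-4 rather than C-7.
With this numbering: the hydroxyl at C-4; an iodo group at C-7.
The name is 7-iododecan-4-ol.

7-iododecan-4-ol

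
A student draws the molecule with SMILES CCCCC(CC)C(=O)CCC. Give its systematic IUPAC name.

The longest chain bearing the carbonyl is 9 carbons long (nonane).
The principal characteristic group is a ketone (C=O on an internal carbon), named with the suffix -one.
Number the chain so that numbering from this end puts the carbonyl group at C-4 rather than C-6.
That gives the carbonyl at C-4; an ethyl group at C-5.
Putting it together: 5-ethylnonan-4-one.

5-ethylnonan-4-one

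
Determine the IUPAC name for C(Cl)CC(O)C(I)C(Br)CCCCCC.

The longest chain bearing the –OH group is 11 carbons long (undecane).
The highest-priority functional group is an alcohol (–OH), so the name ends in -ol.
The numbering direction is chosen so that numbering from this end puts the hydroxyl group at C-3 rather than C-9.
With this numbering: the hydroxyl at C-3; a bromo group at C-5; a chloro group at C-1; an iodo group at C-4.
Prefixes are listed alphabetically: bromo, chloro, iodo.
Assembling the pieces gives 5-bromo-1-chloro-4-iodoundecan-3-ol.

5-bromo-1-chloro-4-iodoundecan-3-ol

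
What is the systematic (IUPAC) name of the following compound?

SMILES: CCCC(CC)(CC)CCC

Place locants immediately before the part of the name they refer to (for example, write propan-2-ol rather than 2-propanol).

The longest carbon chain is 7 atoms: the parent is heptane.
Numbering from either end gives identical locants here.
That gives two ethyl groups at C-4.
Assembling the pieces gives 4,4-diethylheptane.

4,4-diethylheptane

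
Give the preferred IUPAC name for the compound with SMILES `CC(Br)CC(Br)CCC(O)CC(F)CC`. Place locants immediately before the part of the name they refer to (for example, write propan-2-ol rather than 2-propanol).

8,10-dibromo-3-fluoroundecan-5-ol

The longest chain bearing the –OH group is 11 carbons long (undecane).
The highest-priority functional group is an alcohol (–OH), so the name ends in -ol.
The numbering direction is chosen so that numbering from this end puts the hydroxyl group at C-5 rather than C-7.
With this numbering: the hydroxyl at C-5; bromo groups at C-8 and C-10; a fluoro group at C-3.
The substituents are ordered alphabetically, ignoring any di-/tri- multipliers.
Putting it together: 8,10-dibromo-3-fluoroundecan-5-ol.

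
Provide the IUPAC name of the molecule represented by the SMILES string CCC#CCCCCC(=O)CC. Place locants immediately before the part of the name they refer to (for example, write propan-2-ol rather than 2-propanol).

undec-8-yn-3-one

Counting along the main chain through the carbonyl and the multiple bond gives 11 carbons: the parent is undecane.
The principal characteristic group is a ketone (C=O on an internal carbon), named with the suffix -one.
There is one C≡C triple bond, indicated by the ending -yne.
Number the chain so that numbering from this end puts the carbonyl group at C-3 rather than C-9.
With this numbering: the carbonyl at C-3; the triple bond between C-8 and C-9.
Putting it together: undec-8-yn-3-one.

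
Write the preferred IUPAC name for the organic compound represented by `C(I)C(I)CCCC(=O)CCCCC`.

The longest carbon chain that includes the carbonyl has 11 carbons, so the parent hydride is undecane.
A ketone (C=O on an internal carbon) is the principal characteristic group, giving the suffix -one.
Number the chain so that the substituent locant set {1,2} is lower than {10,11} at the first point of difference.
With this numbering: the carbonyl at C-6; iodo groups at C-1 and C-2.
Assembling the pieces gives 1,2-diiodoundecan-6-one.

1,2-diiodoundecan-6-one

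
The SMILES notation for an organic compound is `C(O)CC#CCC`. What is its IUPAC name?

hex-3-yn-1-ol

The longest carbon chain that includes the –OH group and the multiple bond has 6 carbons, so the parent hydride is hexane.
An alcohol (–OH) is the principal characteristic group, giving the suffix -ol.
There is one C≡C triple bond, indicated by the ending -yne.
The numbering direction is chosen so that numbering from this end puts the hydroxyl group at C-1 rather than C-6.
That gives the hydroxyl at C-1; the triple bond between C-3 and C-4.
Assembling the pieces gives hex-3-yn-1-ol.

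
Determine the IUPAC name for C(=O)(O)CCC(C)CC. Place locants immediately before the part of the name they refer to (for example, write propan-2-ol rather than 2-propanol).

The longest chain bearing the –COOH group is 6 carbons long (hexane).
The highest-priority functional group is a carboxylic acid (terminal –COOH), so the name ends in -oic acid.
Choose the numbering such that the carboxylic acid carbon is C-1 by definition.
This places a methyl group at C-4.
Putting it together: 4-methylhexanoic acid.

4-methylhexanoic acid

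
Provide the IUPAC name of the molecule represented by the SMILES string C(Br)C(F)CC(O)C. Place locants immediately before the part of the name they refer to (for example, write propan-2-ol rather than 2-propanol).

Counting along the main chain through the –OH group gives 5 carbons: the parent is pentane.
The principal characteristic group is an alcohol (–OH), named with the suffix -ol.
The numbering direction is chosen so that numbering from this end puts the hydroxyl group at C-2 rather than C-4.
With this numbering: the hydroxyl at C-2; a bromo group at C-5; a fluoro group at C-4.
Prefixes are listed alphabetically: bromo, fluoro.
The name is 5-bromo-4-fluoropentan-2-ol.

5-bromo-4-fluoropentan-2-ol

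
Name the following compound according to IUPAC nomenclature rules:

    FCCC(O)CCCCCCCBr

10-bromo-1-fluorodecan-3-ol

The longest carbon chain that includes the –OH group has 10 carbons, so the parent hydride is decane.
The principal characteristic group is an alcohol (–OH), named with the suffix -ol.
Choose the numbering such that numbering from this end puts the hydroxyl group at C-3 rather than C-8.
With this numbering: the hydroxyl at C-3; a bromo group at C-10; a fluoro group at C-1.
Prefixes are listed alphabetically: bromo, fluoro.
Putting it together: 10-bromo-1-fluorodecan-3-ol.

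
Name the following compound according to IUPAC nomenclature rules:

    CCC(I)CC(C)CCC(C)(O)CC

8-iodo-3,6-dimethyldecan-3-ol

Counting along the main chain through the –OH group gives 10 carbons: the parent is decane.
An alcohol (–OH) is the principal characteristic group, giving the suffix -ol.
Choose the numbering such that numbering from this end puts the hydroxyl group at C-3 rather than C-8.
With this numbering: the hydroxyl at C-3; an iodo group at C-8; methyl groups at C-3 and C-6.
Prefixes are listed alphabetically: iodo, methyl.
The name is 8-iodo-3,6-dimethyldecan-3-ol.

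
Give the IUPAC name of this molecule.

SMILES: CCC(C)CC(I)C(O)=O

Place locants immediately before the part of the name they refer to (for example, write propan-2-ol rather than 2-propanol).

2-iodo-4-methylhexanoic acid

The longest carbon chain that includes the –COOH group has 6 carbons, so the parent hydride is hexane.
A carboxylic acid (terminal –COOH) is the principal characteristic group, giving the suffix -oic acid.
Number the chain so that the carboxylic acid carbon is C-1 by definition.
With this numbering: an iodo group at C-2; a methyl group at C-4.
The substituents are ordered alphabetically, ignoring any di-/tri- multipliers.
Assembling the pieces gives 2-iodo-4-methylhexanoic acid.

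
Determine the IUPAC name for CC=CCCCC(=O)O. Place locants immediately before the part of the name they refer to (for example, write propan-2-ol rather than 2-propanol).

hept-5-enoic acid

The longest chain bearing the –COOH group and the multiple bond is 7 carbons long (heptane).
A carboxylic acid (terminal –COOH) is the principal characteristic group, giving the suffix -oic acid.
A C=C double bond in the chain gives the infix -ene-.
Number the chain so that the carboxylic acid carbon is C-1 by definition.
This places the double bond between C-5 and C-6.
The name is hept-5-enoic acid.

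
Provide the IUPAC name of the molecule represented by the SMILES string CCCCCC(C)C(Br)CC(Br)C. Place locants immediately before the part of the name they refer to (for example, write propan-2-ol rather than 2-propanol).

The longest carbon chain is 10 atoms: the parent is decane.
Choose the numbering such that the substituent locant set {2,4,5} is lower than {6,7,9} at the first point of difference.
That gives bromo groups at C-2 and C-4; a methyl group at C-5.
The substituents are ordered alphabetically, ignoring any di-/tri- multipliers.
The name is 2,4-dibromo-5-methyldecane.

2,4-dibromo-5-methyldecane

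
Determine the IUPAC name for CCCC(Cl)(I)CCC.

4-chloro-4-iodoheptane

The longest carbon chain is 7 atoms: the parent is heptane.
Both numbering directions give the same locant set; either may be used.
With this numbering: a chloro group at C-4; an iodo group at C-4.
Prefixes are listed alphabetically: chloro, iodo.
The name is 4-chloro-4-iodoheptane.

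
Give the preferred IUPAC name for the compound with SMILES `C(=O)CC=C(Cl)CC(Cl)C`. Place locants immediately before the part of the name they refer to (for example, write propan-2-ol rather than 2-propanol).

The longest carbon chain that includes the –CHO group and the multiple bond has 7 carbons, so the parent hydride is heptane.
An aldehyde (terminal –CHO) is the principal characteristic group, giving the suffix -al.
A C=C double bond in the chain gives the infix -ene-.
The numbering direction is chosen so that the aldehyde carbon is C-1 by definition.
With this numbering: the double bond between C-3 and C-4; chloro groups at C-4 and C-6.
Putting it together: 4,6-dichlorohept-3-enal.

4,6-dichlorohept-3-enal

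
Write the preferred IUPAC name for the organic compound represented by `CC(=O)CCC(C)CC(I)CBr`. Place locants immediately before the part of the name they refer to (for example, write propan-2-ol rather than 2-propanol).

8-bromo-7-iodo-5-methyloctan-2-one

Counting along the main chain through the carbonyl gives 8 carbons: the parent is octane.
The principal characteristic group is a ketone (C=O on an internal carbon), named with the suffix -one.
The numbering direction is chosen so that numbering from this end puts the carbonyl group at C-2 rather than C-7.
That gives the carbonyl at C-2; a bromo group at C-8; an iodo group at C-7; a methyl group at C-5.
Prefixes are listed alphabetically: bromo, iodo, methyl.
The name is 8-bromo-7-iodo-5-methyloctan-2-one.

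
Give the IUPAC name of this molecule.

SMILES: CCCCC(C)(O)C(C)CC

Counting along the main chain through the –OH group gives 8 carbons: the parent is octane.
The highest-priority functional group is an alcohol (–OH), so the name ends in -ol.
Choose the numbering such that numbering from this end puts the hydroxyl group at C-4 rather than C-5.
With this numbering: the hydroxyl at C-4; methyl groups at C-3 and C-4.
Putting it together: 3,4-dimethyloctan-4-ol.

3,4-dimethyloctan-4-ol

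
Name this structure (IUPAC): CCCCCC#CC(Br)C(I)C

3-bromo-2-iododec-4-yne

The longest carbon chain that includes the multiple bond has 10 carbons, so the parent hydride is decane.
The chain contains a C≡C triple bond, so the unsaturation ending is -yne.
Choose the numbering such that numbering from this end puts the triple bond at C-4 rather than C-6.
This places the triple bond between C-4 and C-5; a bromo group at C-3; an iodo group at C-2.
Substituent prefixes are cited in alphabetical order (multiplying prefixes like di-/tri- are ignored for ordering).
The name is 3-bromo-2-iododec-4-yne.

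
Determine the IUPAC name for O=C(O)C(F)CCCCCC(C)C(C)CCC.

Counting along the main chain through the –COOH group gives 12 carbons: the parent is dodecane.
A carboxylic acid (terminal –COOH) is the principal characteristic group, giving the suffix -oic acid.
Choose the numbering such that the carboxylic acid carbon is C-1 by definition.
This places a fluoro group at C-2; methyl groups at C-8 and C-9.
Substituent prefixes are cited in alphabetical order (multiplying prefixes like di-/tri- are ignored for ordering).
Putting it together: 2-fluoro-8,9-dimethyldodecanoic acid.

2-fluoro-8,9-dimethyldodecanoic acid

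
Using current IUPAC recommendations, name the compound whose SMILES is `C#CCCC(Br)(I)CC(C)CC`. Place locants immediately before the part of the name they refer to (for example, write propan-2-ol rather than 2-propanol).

5-bromo-5-iodo-7-methylnon-1-yne

The longest carbon chain that includes the multiple bond has 9 carbons, so the parent hydride is nonane.
There is one C≡C triple bond, indicated by the ending -yne.
Number the chain so that numbering from this end puts the triple bond at C-1 rather than C-8.
That gives the triple bond between C-1 and C-2; a bromo group at C-5; an iodo group at C-5; a methyl group at C-7.
Prefixes are listed alphabetically: bromo, iodo, methyl.
Putting it together: 5-bromo-5-iodo-7-methylnon-1-yne.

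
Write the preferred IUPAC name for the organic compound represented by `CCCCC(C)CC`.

The parent chain contains 7 carbons (heptane).
Choose the numbering such that the substituent locant set {3} is lower than {5} at the first point of difference.
With this numbering: a methyl group at C-3.
The name is 3-methylheptane.

3-methylheptane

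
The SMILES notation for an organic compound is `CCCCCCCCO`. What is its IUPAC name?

The longest carbon chain that includes the –OH group has 8 carbons, so the parent hydride is octane.
An alcohol (–OH) is the principal characteristic group, giving the suffix -ol.
Choose the numbering such that numbering from this end puts the hydroxyl group at C-1 rather than C-8.
That gives the hydroxyl at C-1.
The name is octan-1-ol.

octan-1-ol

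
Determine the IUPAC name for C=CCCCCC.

The longest chain bearing the multiple bond is 7 carbons long (heptane).
A C=C double bond in the chain gives the infix -ene-.
The numbering direction is chosen so that numbering from this end puts the double bond at C-1 rather than C-6.
That gives the double bond between C-1 and C-2.
Assembling the pieces gives hept-1-ene.

hept-1-ene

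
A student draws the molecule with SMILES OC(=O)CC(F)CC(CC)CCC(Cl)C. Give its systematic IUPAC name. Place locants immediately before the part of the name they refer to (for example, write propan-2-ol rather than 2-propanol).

The longest carbon chain that includes the –COOH group has 9 carbons, so the parent hydride is nonane.
The highest-priority functional group is a carboxylic acid (terminal –COOH), so the name ends in -oic acid.
Choose the numbering such that the carboxylic acid carbon is C-1 by definition.
With this numbering: a chloro group at C-8; an ethyl group at C-5; a fluoro group at C-3.
Substituent prefixes are cited in alphabetical order (multiplying prefixes like di-/tri- are ignored for ordering).
The name is 8-chloro-5-ethyl-3-fluorononanoic acid.

8-chloro-5-ethyl-3-fluorononanoic acid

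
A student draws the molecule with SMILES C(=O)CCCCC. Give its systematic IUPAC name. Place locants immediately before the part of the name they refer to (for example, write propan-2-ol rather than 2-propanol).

Counting along the main chain through the –CHO group gives 6 carbons: the parent is hexane.
An aldehyde (terminal –CHO) is the principal characteristic group, giving the suffix -al.
The numbering direction is chosen so that the aldehyde carbon is C-1 by definition.
Assembling the pieces gives hexanal.

hexanal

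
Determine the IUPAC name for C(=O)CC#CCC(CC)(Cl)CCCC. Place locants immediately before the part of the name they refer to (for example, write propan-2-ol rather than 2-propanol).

6-chloro-6-ethyldec-3-ynal

The longest carbon chain that includes the –CHO group and the multiple bond has 10 carbons, so the parent hydride is decane.
The principal characteristic group is an aldehyde (terminal –CHO), named with the suffix -al.
A C≡C triple bond in the chain gives the infix -yne-.
The numbering direction is chosen so that the aldehyde carbon is C-1 by definition.
This places the triple bond between C-3 and C-4; a chloro group at C-6; an ethyl group at C-6.
Prefixes are listed alphabetically: chloro, ethyl.
Assembling the pieces gives 6-chloro-6-ethyldec-3-ynal.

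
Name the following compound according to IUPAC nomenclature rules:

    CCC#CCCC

hept-3-yne

Counting along the main chain through the multiple bond gives 7 carbons: the parent is heptane.
The chain contains a C≡C triple bond, so the unsaturation ending is -yne.
The numbering direction is chosen so that numbering from this end puts the triple bond at C-3 rather than C-4.
That gives the triple bond between C-3 and C-4.
Putting it together: hept-3-yne.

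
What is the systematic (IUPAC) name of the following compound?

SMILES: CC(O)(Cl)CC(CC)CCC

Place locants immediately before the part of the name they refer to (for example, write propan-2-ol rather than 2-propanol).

Counting along the main chain through the –OH group gives 7 carbons: the parent is heptane.
The highest-priority functional group is an alcohol (–OH), so the name ends in -ol.
Number the chain so that numbering from this end puts the hydroxyl group at C-2 rather than C-6.
With this numbering: the hydroxyl at C-2; a chloro group at C-2; an ethyl group at C-4.
Prefixes are listed alphabetically: chloro, ethyl.
Putting it together: 2-chloro-4-ethylheptan-2-ol.

2-chloro-4-ethylheptan-2-ol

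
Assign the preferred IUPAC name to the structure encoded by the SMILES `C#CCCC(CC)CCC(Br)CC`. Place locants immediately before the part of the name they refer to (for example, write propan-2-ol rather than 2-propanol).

Counting along the main chain through the multiple bond gives 10 carbons: the parent is decane.
There is one C≡C triple bond, indicated by the ending -yne.
The numbering direction is chosen so that numbering from this end puts the triple bond at C-1 rather than C-9.
With this numbering: the triple bond between C-1 and C-2; a bromo group at C-8; an ethyl group at C-5.
Prefixes are listed alphabetically: bromo, ethyl.
Putting it together: 8-bromo-5-ethyldec-1-yne.

8-bromo-5-ethyldec-1-yne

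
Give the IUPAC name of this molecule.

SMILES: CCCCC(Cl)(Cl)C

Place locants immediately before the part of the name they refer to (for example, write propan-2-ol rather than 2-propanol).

2,2-dichlorohexane

The longest carbon chain is 6 atoms: the parent is hexane.
Number the chain so that the substituent locant set {2,2} is lower than {5,5} at the first point of difference.
With this numbering: two chloro groups at C-2.
Putting it together: 2,2-dichlorohexane.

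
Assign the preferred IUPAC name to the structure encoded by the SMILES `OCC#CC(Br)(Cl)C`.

4-bromo-4-chloropent-2-yn-1-ol

The longest carbon chain that includes the –OH group and the multiple bond has 5 carbons, so the parent hydride is pentane.
The principal characteristic group is an alcohol (–OH), named with the suffix -ol.
The chain contains a C≡C triple bond, so the unsaturation ending is -yne.
Choose the numbering such that numbering from this end puts the hydroxyl group at C-1 rather than C-5.
This places the hydroxyl at C-1; the triple bond between C-2 and C-3; a bromo group at C-4; a chloro group at C-4.
The substituents are ordered alphabetically, ignoring any di-/tri- multipliers.
The name is 4-bromo-4-chloropent-2-yn-1-ol.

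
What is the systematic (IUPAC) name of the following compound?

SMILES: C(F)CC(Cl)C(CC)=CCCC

3-chloro-4-ethyl-1-fluorooct-4-ene

Counting along the main chain through the multiple bond gives 8 carbons: the parent is octane.
The chain contains a C=C double bond, so the unsaturation ending is -ene.
The numbering direction is chosen so that the substituent locant set {1,3,4} is lower than {5,6,8} at the first point of difference.
That gives the double bond between C-4 and C-5; a chloro group at C-3; an ethyl group at C-4; a fluoro group at C-1.
The substituents are ordered alphabetically, ignoring any di-/tri- multipliers.
The name is 3-chloro-4-ethyl-1-fluorooct-4-ene.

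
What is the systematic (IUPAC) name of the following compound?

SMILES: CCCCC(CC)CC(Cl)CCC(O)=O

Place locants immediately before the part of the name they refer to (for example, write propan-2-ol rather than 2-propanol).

4-chloro-6-ethyldecanoic acid

The longest chain bearing the –COOH group is 10 carbons long (decane).
A carboxylic acid (terminal –COOH) is the principal characteristic group, giving the suffix -oic acid.
Number the chain so that the carboxylic acid carbon is C-1 by definition.
This places a chloro group at C-4; an ethyl group at C-6.
Prefixes are listed alphabetically: chloro, ethyl.
Assembling the pieces gives 4-chloro-6-ethyldecanoic acid.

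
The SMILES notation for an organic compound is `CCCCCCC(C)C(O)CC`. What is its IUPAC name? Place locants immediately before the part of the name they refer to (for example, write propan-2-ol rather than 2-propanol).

4-methyldecan-3-ol

Counting along the main chain through the –OH group gives 10 carbons: the parent is decane.
An alcohol (–OH) is the principal characteristic group, giving the suffix -ol.
Choose the numbering such that numbering from this end puts the hydroxyl group at C-3 rather than C-8.
With this numbering: the hydroxyl at C-3; a methyl group at C-4.
Assembling the pieces gives 4-methyldecan-3-ol.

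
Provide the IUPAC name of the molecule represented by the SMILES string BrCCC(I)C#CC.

6-bromo-4-iodohex-2-yne

The longest chain bearing the multiple bond is 6 carbons long (hexane).
The chain contains a C≡C triple bond, so the unsaturation ending is -yne.
Number the chain so that numbering from this end puts the triple bond at C-2 rather than C-4.
With this numbering: the triple bond between C-2 and C-3; a bromo group at C-6; an iodo group at C-4.
The substituents are ordered alphabetically, ignoring any di-/tri- multipliers.
Putting it together: 6-bromo-4-iodohex-2-yne.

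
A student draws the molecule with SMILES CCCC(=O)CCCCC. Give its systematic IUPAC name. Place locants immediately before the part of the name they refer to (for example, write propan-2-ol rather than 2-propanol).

nonan-4-one

The longest chain bearing the carbonyl is 9 carbons long (nonane).
The principal characteristic group is a ketone (C=O on an internal carbon), named with the suffix -one.
The numbering direction is chosen so that numbering from this end puts the carbonyl group at C-4 rather than C-6.
With this numbering: the carbonyl at C-4.
Assembling the pieces gives nonan-4-one.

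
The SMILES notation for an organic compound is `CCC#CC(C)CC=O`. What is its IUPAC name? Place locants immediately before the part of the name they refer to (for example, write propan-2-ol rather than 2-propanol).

3-methylhept-4-ynal

Counting along the main chain through the –CHO group and the multiple bond gives 7 carbons: the parent is heptane.
The principal characteristic group is an aldehyde (terminal –CHO), named with the suffix -al.
A C≡C triple bond in the chain gives the infix -yne-.
The numbering direction is chosen so that the aldehyde carbon is C-1 by definition.
That gives the triple bond between C-4 and C-5; a methyl group at C-3.
Putting it together: 3-methylhept-4-ynal.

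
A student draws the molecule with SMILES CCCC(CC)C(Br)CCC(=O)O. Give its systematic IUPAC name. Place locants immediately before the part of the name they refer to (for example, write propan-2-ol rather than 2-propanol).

The longest carbon chain that includes the –COOH group has 8 carbons, so the parent hydride is octane.
A carboxylic acid (terminal –COOH) is the principal characteristic group, giving the suffix -oic acid.
Number the chain so that the carboxylic acid carbon is C-1 by definition.
That gives a bromo group at C-4; an ethyl group at C-5.
Substituent prefixes are cited in alphabetical order (multiplying prefixes like di-/tri- are ignored for ordering).
The name is 4-bromo-5-ethyloctanoic acid.

4-bromo-5-ethyloctanoic acid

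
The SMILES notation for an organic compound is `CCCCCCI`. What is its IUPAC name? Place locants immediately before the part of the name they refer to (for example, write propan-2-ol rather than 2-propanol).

1-iodohexane

The longest carbon chain is 6 atoms: the parent is hexane.
The numbering direction is chosen so that the substituent locant set {1} is lower than {6} at the first point of difference.
This places an iodo group at C-1.
Assembling the pieces gives 1-iodohexane.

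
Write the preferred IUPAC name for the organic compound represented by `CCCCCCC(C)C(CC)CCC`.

The parent chain contains 11 carbons (undecane).
Choose the numbering such that the substituent locant set {4,5} is lower than {7,8} at the first point of difference.
This places an ethyl group at C-4; a methyl group at C-5.
The substituents are ordered alphabetically, ignoring any di-/tri- multipliers.
Assembling the pieces gives 4-ethyl-5-methylundecane.

4-ethyl-5-methylundecane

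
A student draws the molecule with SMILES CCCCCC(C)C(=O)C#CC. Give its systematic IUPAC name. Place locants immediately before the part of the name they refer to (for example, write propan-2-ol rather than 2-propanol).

5-methyldec-2-yn-4-one

The longest carbon chain that includes the carbonyl and the multiple bond has 10 carbons, so the parent hydride is decane.
The principal characteristic group is a ketone (C=O on an internal carbon), named with the suffix -one.
There is one C≡C triple bond, indicated by the ending -yne.
Choose the numbering such that numbering from this end puts the carbonyl group at C-4 rather than C-7.
That gives the carbonyl at C-4; the triple bond between C-2 and C-3; a methyl group at C-5.
Putting it together: 5-methyldec-2-yn-4-one.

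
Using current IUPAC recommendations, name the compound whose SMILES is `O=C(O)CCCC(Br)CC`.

The longest carbon chain that includes the –COOH group has 7 carbons, so the parent hydride is heptane.
A carboxylic acid (terminal –COOH) is the principal characteristic group, giving the suffix -oic acid.
The numbering direction is chosen so that the carboxylic acid carbon is C-1 by definition.
With this numbering: a bromo group at C-5.
Putting it together: 5-bromoheptanoic acid.

5-bromoheptanoic acid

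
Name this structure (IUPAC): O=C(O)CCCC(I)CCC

5-iodooctanoic acid

The longest chain bearing the –COOH group is 8 carbons long (octane).
The highest-priority functional group is a carboxylic acid (terminal –COOH), so the name ends in -oic acid.
Number the chain so that the carboxylic acid carbon is C-1 by definition.
That gives an iodo group at C-5.
Assembling the pieces gives 5-iodooctanoic acid.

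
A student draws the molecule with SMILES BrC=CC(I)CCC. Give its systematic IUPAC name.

1-bromo-3-iodohex-1-ene

Counting along the main chain through the multiple bond gives 6 carbons: the parent is hexane.
The chain contains a C=C double bond, so the unsaturation ending is -ene.
Choose the numbering such that numbering from this end puts the double bond at C-1 rather than C-5.
This places the double bond between C-1 and C-2; a bromo group at C-1; an iodo group at C-3.
The substituents are ordered alphabetically, ignoring any di-/tri- multipliers.
The name is 1-bromo-3-iodohex-1-ene.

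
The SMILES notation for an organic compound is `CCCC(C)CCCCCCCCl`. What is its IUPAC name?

1-chloro-8-methylundecane

The longest carbon chain is 11 atoms: the parent is undecane.
Choose the numbering such that the substituent locant set {1,8} is lower than {4,11} at the first point of difference.
That gives a chloro group at C-1; a methyl group at C-8.
Substituent prefixes are cited in alphabetical order (multiplying prefixes like di-/tri- are ignored for ordering).
Putting it together: 1-chloro-8-methylundecane.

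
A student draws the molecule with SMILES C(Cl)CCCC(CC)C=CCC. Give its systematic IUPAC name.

The longest chain bearing the multiple bond is 9 carbons long (nonane).
The chain contains a C=C double bond, so the unsaturation ending is -ene.
Number the chain so that numbering from this end puts the double bond at C-3 rather than C-6.
With this numbering: the double bond between C-3 and C-4; a chloro group at C-9; an ethyl group at C-5.
Prefixes are listed alphabetically: chloro, ethyl.
The name is 9-chloro-5-ethylnon-3-ene.

9-chloro-5-ethylnon-3-ene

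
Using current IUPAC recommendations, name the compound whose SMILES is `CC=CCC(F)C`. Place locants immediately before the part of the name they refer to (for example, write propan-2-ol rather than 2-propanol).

5-fluorohex-2-ene

The longest chain bearing the multiple bond is 6 carbons long (hexane).
A C=C double bond in the chain gives the infix -ene-.
Number the chain so that numbering from this end puts the double bond at C-2 rather than C-4.
With this numbering: the double bond between C-2 and C-3; a fluoro group at C-5.
Putting it together: 5-fluorohex-2-ene.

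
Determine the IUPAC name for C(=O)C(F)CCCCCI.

The longest carbon chain that includes the –CHO group has 7 carbons, so the parent hydride is heptane.
An aldehyde (terminal –CHO) is the principal characteristic group, giving the suffix -al.
The numbering direction is chosen so that the aldehyde carbon is C-1 by definition.
With this numbering: a fluoro group at C-2; an iodo group at C-7.
Substituent prefixes are cited in alphabetical order (multiplying prefixes like di-/tri- are ignored for ordering).
The name is 2-fluoro-7-iodoheptanal.

2-fluoro-7-iodoheptanal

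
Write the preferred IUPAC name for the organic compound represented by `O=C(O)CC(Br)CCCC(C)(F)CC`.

Counting along the main chain through the –COOH group gives 9 carbons: the parent is nonane.
The highest-priority functional group is a carboxylic acid (terminal –COOH), so the name ends in -oic acid.
Choose the numbering such that the carboxylic acid carbon is C-1 by definition.
This places a bromo group at C-3; a fluoro group at C-7; a methyl group at C-7.
Prefixes are listed alphabetically: bromo, fluoro, methyl.
Assembling the pieces gives 3-bromo-7-fluoro-7-methylnonanoic acid.

3-bromo-7-fluoro-7-methylnonanoic acid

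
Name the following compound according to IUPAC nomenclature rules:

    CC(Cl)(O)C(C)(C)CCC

2-chloro-3,3-dimethylhexan-2-ol

Counting along the main chain through the –OH group gives 6 carbons: the parent is hexane.
The principal characteristic group is an alcohol (–OH), named with the suffix -ol.
The numbering direction is chosen so that numbering from this end puts the hydroxyl group at C-2 rather than C-5.
This places the hydroxyl at C-2; a chloro group at C-2; two methyl groups at C-3.
Prefixes are listed alphabetically: chloro, methyl.
Putting it together: 2-chloro-3,3-dimethylhexan-2-ol.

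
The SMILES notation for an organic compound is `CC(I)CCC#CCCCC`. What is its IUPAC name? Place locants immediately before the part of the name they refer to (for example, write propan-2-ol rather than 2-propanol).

2-iododec-5-yne

The longest chain bearing the multiple bond is 10 carbons long (decane).
The chain contains a C≡C triple bond, so the unsaturation ending is -yne.
The numbering direction is chosen so that the substituent locant set {2} is lower than {9} at the first point of difference.
That gives the triple bond between C-5 and C-6; an iodo group at C-2.
The name is 2-iododec-5-yne.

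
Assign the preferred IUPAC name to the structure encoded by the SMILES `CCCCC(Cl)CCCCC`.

The longest continuous carbon chain has 10 atoms, so the parent hydride is decane.
The numbering direction is chosen so that the substituent locant set {5} is lower than {6} at the first point of difference.
This places a chloro group at C-5.
Putting it together: 5-chlorodecane.

5-chlorodecane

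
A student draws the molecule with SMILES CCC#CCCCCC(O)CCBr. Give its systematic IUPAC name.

1-bromoundec-8-yn-3-ol

The longest chain bearing the –OH group and the multiple bond is 11 carbons long (undecane).
An alcohol (–OH) is the principal characteristic group, giving the suffix -ol.
A C≡C triple bond in the chain gives the infix -yne-.
Number the chain so that numbering from this end puts the hydroxyl group at C-3 rather than C-9.
With this numbering: the hydroxyl at C-3; the triple bond between C-8 and C-9; a bromo group at C-1.
The name is 1-bromoundec-8-yn-3-ol.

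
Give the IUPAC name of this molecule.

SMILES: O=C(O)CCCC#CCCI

8-iodooct-5-ynoic acid

The longest carbon chain that includes the –COOH group and the multiple bond has 8 carbons, so the parent hydride is octane.
The principal characteristic group is a carboxylic acid (terminal –COOH), named with the suffix -oic acid.
There is one C≡C triple bond, indicated by the ending -yne.
The numbering direction is chosen so that the carboxylic acid carbon is C-1 by definition.
With this numbering: the triple bond between C-5 and C-6; an iodo group at C-8.
Assembling the pieces gives 8-iodooct-5-ynoic acid.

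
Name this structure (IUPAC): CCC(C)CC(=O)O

The longest carbon chain that includes the –COOH group has 5 carbons, so the parent hydride is pentane.
The highest-priority functional group is a carboxylic acid (terminal –COOH), so the name ends in -oic acid.
Number the chain so that the carboxylic acid carbon is C-1 by definition.
That gives a methyl group at C-3.
The name is 3-methylpentanoic acid.

3-methylpentanoic acid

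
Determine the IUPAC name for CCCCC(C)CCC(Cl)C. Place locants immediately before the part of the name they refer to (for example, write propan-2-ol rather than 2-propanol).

2-chloro-5-methylnonane

The parent chain contains 9 carbons (nonane).
Choose the numbering such that the substituent locant set {2,5} is lower than {5,8} at the first point of difference.
This places a chloro group at C-2; a methyl group at C-5.
The substituents are ordered alphabetically, ignoring any di-/tri- multipliers.
Putting it together: 2-chloro-5-methylnonane.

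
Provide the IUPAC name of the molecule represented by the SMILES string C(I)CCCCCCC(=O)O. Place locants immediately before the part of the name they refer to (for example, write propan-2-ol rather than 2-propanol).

The longest chain bearing the –COOH group is 8 carbons long (octane).
A carboxylic acid (terminal –COOH) is the principal characteristic group, giving the suffix -oic acid.
Choose the numbering such that the carboxylic acid carbon is C-1 by definition.
That gives an iodo group at C-8.
Assembling the pieces gives 8-iodooctanoic acid.

8-iodooctanoic acid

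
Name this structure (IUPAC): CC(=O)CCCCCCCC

The longest chain bearing the carbonyl is 10 carbons long (decane).
A ketone (C=O on an internal carbon) is the principal characteristic group, giving the suffix -one.
Choose the numbering such that numbering from this end puts the carbonyl group at C-2 rather than C-9.
That gives the carbonyl at C-2.
The name is decan-2-one.

decan-2-one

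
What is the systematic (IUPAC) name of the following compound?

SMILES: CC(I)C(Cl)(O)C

2-chloro-3-iodobutan-2-ol

Counting along the main chain through the –OH group gives 4 carbons: the parent is butane.
The principal characteristic group is an alcohol (–OH), named with the suffix -ol.
Number the chain so that numbering from this end puts the hydroxyl group at C-2 rather than C-3.
This places the hydroxyl at C-2; a chloro group at C-2; an iodo group at C-3.
Substituent prefixes are cited in alphabetical order (multiplying prefixes like di-/tri- are ignored for ordering).
The name is 2-chloro-3-iodobutan-2-ol.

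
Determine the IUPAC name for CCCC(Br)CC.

The parent chain contains 6 carbons (hexane).
Choose the numbering such that the substituent locant set {3} is lower than {4} at the first point of difference.
This places a bromo group at C-3.
The name is 3-bromohexane.

3-bromohexane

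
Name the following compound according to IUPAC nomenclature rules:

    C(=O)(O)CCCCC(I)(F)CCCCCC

6-fluoro-6-iodododecanoic acid

Counting along the main chain through the –COOH group gives 12 carbons: the parent is dodecane.
The principal characteristic group is a carboxylic acid (terminal –COOH), named with the suffix -oic acid.
Choose the numbering such that the carboxylic acid carbon is C-1 by definition.
With this numbering: a fluoro group at C-6; an iodo group at C-6.
Substituent prefixes are cited in alphabetical order (multiplying prefixes like di-/tri- are ignored for ordering).
Assembling the pieces gives 6-fluoro-6-iodododecanoic acid.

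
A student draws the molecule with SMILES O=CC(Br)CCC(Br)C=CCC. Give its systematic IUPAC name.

2,5-dibromonon-6-enal

The longest carbon chain that includes the –CHO group and the multiple bond has 9 carbons, so the parent hydride is nonane.
The highest-priority functional group is an aldehyde (terminal –CHO), so the name ends in -al.
There is one C=C double bond, indicated by the ending -ene.
Number the chain so that the aldehyde carbon is C-1 by definition.
That gives the double bond between C-6 and C-7; bromo groups at C-2 and C-5.
Assembling the pieces gives 2,5-dibromonon-6-enal.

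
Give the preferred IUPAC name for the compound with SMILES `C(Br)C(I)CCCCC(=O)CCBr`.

Counting along the main chain through the carbonyl gives 9 carbons: the parent is nonane.
A ketone (C=O on an internal carbon) is the principal characteristic group, giving the suffix -one.
The numbering direction is chosen so that numbering from this end puts the carbonyl group at C-3 rather than C-7.
This places the carbonyl at C-3; bromo groups at C-1 and C-9; an iodo group at C-8.
Prefixes are listed alphabetically: bromo, iodo.
The name is 1,9-dibromo-8-iodononan-3-one.

1,9-dibromo-8-iodononan-3-one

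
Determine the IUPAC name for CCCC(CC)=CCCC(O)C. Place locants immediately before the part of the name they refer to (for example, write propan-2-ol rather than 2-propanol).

Counting along the main chain through the –OH group and the multiple bond gives 9 carbons: the parent is nonane.
An alcohol (–OH) is the principal characteristic group, giving the suffix -ol.
There is one C=C double bond, indicated by the ending -ene.
Number the chain so that numbering from this end puts the hydroxyl group at C-2 rather than C-8.
That gives the hydroxyl at C-2; the double bond between C-5 and C-6; an ethyl group at C-6.
The name is 6-ethylnon-5-en-2-ol.

6-ethylnon-5-en-2-ol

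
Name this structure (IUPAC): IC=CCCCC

1-iodohex-1-ene

The longest chain bearing the multiple bond is 6 carbons long (hexane).
A C=C double bond in the chain gives the infix -ene-.
Number the chain so that numbering from this end puts the double bond at C-1 rather than C-5.
With this numbering: the double bond between C-1 and C-2; an iodo group at C-1.
Assembling the pieces gives 1-iodohex-1-ene.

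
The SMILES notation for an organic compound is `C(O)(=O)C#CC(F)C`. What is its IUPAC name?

The longest carbon chain that includes the –COOH group and the multiple bond has 5 carbons, so the parent hydride is pentane.
The highest-priority functional group is a carboxylic acid (terminal –COOH), so the name ends in -oic acid.
There is one C≡C triple bond, indicated by the ending -yne.
The numbering direction is chosen so that the carboxylic acid carbon is C-1 by definition.
With this numbering: the triple bond between C-2 and C-3; a fluoro group at C-4.
The name is 4-fluoropent-2-ynoic acid.

4-fluoropent-2-ynoic acid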